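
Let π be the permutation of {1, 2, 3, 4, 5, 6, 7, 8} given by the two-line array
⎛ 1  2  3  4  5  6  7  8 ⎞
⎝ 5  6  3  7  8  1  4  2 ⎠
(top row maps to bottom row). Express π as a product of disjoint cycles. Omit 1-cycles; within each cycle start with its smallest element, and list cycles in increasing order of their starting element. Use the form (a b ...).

Start at 1 and follow images: 1 → 5 → 8 → 2 → 6 → 1, giving the cycle (1 5 8 2 6).
Repeating from the next unused element and collecting all non-trivial cycles gives (1 5 8 2 6)(4 7).

(1 5 8 2 6)(4 7)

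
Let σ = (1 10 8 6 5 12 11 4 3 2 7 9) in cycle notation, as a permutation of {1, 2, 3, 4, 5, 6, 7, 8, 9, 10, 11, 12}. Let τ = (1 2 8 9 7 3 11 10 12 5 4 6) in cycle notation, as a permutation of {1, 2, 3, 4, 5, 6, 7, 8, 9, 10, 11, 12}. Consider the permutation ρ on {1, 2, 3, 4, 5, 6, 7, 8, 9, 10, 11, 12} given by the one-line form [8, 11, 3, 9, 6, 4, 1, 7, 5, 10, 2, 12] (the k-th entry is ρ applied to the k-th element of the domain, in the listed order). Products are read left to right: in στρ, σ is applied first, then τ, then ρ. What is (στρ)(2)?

3

Chase 2: σ(2) = 7; τ(7) = 3; ρ(3) = 3. Hence (στρ)(2) = 3.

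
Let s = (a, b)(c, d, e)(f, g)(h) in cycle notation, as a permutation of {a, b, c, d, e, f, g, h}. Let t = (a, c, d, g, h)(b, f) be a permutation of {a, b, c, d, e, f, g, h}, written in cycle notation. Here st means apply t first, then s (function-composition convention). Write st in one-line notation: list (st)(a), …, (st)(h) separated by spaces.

Chase each element through t then s: a → c → d; b → f → g; c → d → e; d → g → f; e → e → c; f → b → a; g → h → h; h → a → b.
So st in one-line form is d g e f c a h b.

d g e f c a h b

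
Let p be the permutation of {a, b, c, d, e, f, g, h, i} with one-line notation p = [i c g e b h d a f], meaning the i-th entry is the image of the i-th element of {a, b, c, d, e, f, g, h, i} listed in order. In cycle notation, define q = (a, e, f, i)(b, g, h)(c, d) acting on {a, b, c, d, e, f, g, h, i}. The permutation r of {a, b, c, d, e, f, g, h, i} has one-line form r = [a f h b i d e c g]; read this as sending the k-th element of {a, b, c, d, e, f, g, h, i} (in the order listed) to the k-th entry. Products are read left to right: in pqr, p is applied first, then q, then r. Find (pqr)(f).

f

Chase f: p(f) = h; q(h) = b; r(b) = f. Hence (pqr)(f) = f.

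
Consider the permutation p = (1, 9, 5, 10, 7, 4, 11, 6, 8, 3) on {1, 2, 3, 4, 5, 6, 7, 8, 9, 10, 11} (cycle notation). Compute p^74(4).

4 lies in the 10-cycle (1, 9, 5, 10, 7, 4, 11, 6, 8, 3).
Since the cycle has length 10, p^74 acts on it the same as p^4 (74 mod 10 = 4).
Advancing 4 steps from 4: 4 → 11 → 6 → 8 → 3.

3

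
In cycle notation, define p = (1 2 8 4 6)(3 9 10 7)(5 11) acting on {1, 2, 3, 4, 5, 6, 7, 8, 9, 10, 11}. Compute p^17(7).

3

7 lies in the 4-cycle (3 9 10 7).
On a 4-cycle, p^4 is the identity, so p^17 = p^1 there (17 ≡ 1 mod 4).
Advancing 1 step from 7: 7 → 3.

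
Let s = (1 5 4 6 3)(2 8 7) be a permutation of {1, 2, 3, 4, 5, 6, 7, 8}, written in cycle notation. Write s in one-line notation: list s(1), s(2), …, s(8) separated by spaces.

5 8 1 6 4 3 2 7

Image by image: 1→5, 2→8, 3→1, 4→6, 5→4, 6→3, 7→2, 8→7.
So the one-line form is 5 8 1 6 4 3 2 7.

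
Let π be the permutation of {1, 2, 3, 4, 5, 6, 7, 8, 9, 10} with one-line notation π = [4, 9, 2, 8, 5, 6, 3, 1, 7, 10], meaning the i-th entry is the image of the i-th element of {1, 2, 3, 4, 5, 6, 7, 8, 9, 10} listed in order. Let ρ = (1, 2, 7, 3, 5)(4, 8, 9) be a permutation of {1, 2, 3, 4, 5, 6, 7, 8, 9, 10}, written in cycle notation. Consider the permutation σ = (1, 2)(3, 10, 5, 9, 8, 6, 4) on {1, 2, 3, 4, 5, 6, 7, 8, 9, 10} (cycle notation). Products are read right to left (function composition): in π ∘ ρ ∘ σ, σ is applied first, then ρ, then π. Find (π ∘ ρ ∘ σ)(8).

6

(π ∘ ρ ∘ σ)(8) = π(ρ(σ(8))). σ(8) = 6, then ρ(6) = 6, then π(6) = 6, so the result is 6.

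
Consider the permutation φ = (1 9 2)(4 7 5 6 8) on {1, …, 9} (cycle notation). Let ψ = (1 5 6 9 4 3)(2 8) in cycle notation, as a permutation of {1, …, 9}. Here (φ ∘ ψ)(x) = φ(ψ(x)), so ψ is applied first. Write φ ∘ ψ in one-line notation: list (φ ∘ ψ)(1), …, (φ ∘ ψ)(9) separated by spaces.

6 4 9 3 8 2 5 1 7

For each element, apply ψ then φ: 1 → 5 → 6; 2 → 8 → 4; 3 → 1 → 9; 4 → 3 → 3; 5 → 6 → 8; 6 → 9 → 2; 7 → 7 → 5; 8 → 2 → 1; 9 → 4 → 7.
Collecting the images, φ ∘ ψ = [6 4 9 3 8 2 5 1 7].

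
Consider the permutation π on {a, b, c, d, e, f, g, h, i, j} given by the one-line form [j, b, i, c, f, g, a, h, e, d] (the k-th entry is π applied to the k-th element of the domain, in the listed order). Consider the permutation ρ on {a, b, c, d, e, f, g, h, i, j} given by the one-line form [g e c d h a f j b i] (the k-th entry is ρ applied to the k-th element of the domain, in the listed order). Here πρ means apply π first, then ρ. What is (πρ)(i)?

h

π(i) = e, then ρ(e) = h; composing gives (πρ)(i) = h.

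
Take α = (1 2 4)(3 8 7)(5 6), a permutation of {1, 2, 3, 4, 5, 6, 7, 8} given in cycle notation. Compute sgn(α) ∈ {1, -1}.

-1

The cycle lengths are 3, 3, 2.
A cycle is odd iff its length is even; α has 1 even-length cycle, so sgn(α) = (−1)^1 and α is odd.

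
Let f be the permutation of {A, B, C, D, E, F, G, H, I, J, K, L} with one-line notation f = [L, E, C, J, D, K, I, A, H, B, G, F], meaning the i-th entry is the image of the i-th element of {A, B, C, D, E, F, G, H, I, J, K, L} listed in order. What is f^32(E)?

E

Tracing E → D → … returns to E after 4 steps, so E lies in a 4-cycle (B E D J).
Powers repeat with period 4 on this cycle, and 32 mod 4 = 0, so f^32(E) = f^0(E).
So f^32(E) = E.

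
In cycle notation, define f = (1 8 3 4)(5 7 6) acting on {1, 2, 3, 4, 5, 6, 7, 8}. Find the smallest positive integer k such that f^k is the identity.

The cycle type of f is (4, 3, 1).
Since disjoint cycles commute, ord(f) = lcm(4, 3) = 12.

12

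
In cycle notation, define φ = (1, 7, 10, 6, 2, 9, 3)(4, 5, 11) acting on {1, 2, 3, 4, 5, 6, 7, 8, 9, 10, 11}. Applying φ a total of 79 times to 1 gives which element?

1 lies in the 7-cycle (1, 7, 10, 6, 2, 9, 3).
On a 7-cycle, φ^7 is the identity, so φ^79 = φ^2 there (79 ≡ 2 mod 7).
Stepping 2 places around the cycle: 1 → 7 → 10.

10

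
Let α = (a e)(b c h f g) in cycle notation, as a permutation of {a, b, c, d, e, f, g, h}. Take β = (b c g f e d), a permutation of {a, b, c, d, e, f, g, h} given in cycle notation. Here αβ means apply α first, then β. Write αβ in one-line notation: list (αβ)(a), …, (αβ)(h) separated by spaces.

For each element, apply α then β: a → e → d; b → c → g; c → h → h; d → d → b; e → a → a; f → g → f; g → b → c; h → f → e.
Collecting the images, αβ = [d g h b a f c e].

d g h b a f c e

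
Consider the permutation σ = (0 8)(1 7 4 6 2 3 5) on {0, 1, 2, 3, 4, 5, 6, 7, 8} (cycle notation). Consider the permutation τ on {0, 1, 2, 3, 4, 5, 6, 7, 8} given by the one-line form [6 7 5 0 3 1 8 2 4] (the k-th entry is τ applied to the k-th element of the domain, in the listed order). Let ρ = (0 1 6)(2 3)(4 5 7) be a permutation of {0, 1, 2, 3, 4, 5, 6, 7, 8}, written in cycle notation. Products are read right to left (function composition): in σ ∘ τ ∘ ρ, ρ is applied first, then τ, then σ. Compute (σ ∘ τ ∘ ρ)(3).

(σ ∘ τ ∘ ρ)(3) = σ(τ(ρ(3))). ρ(3) = 2, then τ(2) = 5, then σ(5) = 1, so the result is 1.

1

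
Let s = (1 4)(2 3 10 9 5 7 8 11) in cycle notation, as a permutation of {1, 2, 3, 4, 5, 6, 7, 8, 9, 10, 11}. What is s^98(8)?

2

8 lies in the 8-cycle (2 3 10 9 5 7 8 11).
On an 8-cycle, s^8 is the identity, so s^98 = s^2 there (98 ≡ 2 mod 8).
Stepping 2 places around the cycle: 8 → 11 → 2.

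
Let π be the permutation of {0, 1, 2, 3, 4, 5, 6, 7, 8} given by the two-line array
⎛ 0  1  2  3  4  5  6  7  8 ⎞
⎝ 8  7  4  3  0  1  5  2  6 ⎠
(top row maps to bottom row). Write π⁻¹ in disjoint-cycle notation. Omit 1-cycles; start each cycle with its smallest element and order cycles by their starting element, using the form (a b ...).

The cycle decomposition of π is (0 8 6 5 1 7 2 4).
Reversing each cycle (and rotating so the smallest element leads) gives π⁻¹ = (0 4 2 7 1 5 6 8).

(0 4 2 7 1 5 6 8)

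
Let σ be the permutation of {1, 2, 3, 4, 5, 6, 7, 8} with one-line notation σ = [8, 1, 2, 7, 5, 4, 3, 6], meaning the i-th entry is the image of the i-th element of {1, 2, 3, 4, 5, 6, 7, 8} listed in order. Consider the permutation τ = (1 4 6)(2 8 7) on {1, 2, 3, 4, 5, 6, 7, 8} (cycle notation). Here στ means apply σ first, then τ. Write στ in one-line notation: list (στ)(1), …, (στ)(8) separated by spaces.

(στ)(x) = τ(σ(x)). Computing each image: τ(σ(1)) = τ(8) = 7, τ(σ(2)) = τ(1) = 4, τ(σ(3)) = τ(2) = 8, τ(σ(4)) = τ(7) = 2, τ(σ(5)) = τ(5) = 5, τ(σ(6)) = τ(4) = 6, τ(σ(7)) = τ(3) = 3, τ(σ(8)) = τ(6) = 1.
Hence στ = [7 4 8 2 5 6 3 1].

7 4 8 2 5 6 3 1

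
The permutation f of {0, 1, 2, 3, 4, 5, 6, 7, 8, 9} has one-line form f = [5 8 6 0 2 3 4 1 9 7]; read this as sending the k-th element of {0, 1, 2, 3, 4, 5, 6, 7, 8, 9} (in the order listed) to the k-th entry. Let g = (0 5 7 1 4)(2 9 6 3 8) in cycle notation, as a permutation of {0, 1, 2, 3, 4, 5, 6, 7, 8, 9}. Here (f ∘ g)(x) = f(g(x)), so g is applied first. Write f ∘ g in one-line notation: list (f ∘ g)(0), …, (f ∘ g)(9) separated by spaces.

3 2 7 9 5 1 0 8 6 4

For each element, apply g then f: 0 → 5 → 3; 1 → 4 → 2; 2 → 9 → 7; 3 → 8 → 9; 4 → 0 → 5; 5 → 7 → 1; 6 → 3 → 0; 7 → 1 → 8; 8 → 2 → 6; 9 → 6 → 4.
So f ∘ g in one-line form is 3 2 7 9 5 1 0 8 6 4.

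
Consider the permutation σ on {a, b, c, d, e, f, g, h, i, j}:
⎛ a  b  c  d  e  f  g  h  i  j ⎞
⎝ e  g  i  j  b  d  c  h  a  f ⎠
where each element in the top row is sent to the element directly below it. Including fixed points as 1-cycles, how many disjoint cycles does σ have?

The cycle decomposition is (a, e, b, g, c, i)(d, j, f)(h), which has 3 cycles (counting 1-cycles).

3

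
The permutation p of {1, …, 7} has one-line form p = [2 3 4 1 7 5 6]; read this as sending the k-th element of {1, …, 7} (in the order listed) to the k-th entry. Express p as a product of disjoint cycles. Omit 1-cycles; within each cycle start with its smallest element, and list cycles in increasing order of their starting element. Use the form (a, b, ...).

(1, 2, 3, 4)(5, 7, 6)

Start at 1 and follow images: 1 → 2 → 3 → 4 → 1, giving the cycle (1, 2, 3, 4).
Continuing from each remaining unvisited element yields (1, 2, 3, 4)(5, 7, 6).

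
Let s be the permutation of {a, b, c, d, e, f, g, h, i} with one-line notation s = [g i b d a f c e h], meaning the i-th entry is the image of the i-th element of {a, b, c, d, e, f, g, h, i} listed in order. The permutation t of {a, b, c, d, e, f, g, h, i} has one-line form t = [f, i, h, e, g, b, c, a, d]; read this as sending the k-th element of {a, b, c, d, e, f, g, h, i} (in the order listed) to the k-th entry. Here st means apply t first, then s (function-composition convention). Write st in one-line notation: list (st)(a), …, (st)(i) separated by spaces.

f h e a c i b g d

Chase each element through t then s: a → f → f; b → i → h; c → h → e; d → e → a; e → g → c; f → b → i; g → c → b; h → a → g; i → d → d.
So st in one-line form is f h e a c i b g d.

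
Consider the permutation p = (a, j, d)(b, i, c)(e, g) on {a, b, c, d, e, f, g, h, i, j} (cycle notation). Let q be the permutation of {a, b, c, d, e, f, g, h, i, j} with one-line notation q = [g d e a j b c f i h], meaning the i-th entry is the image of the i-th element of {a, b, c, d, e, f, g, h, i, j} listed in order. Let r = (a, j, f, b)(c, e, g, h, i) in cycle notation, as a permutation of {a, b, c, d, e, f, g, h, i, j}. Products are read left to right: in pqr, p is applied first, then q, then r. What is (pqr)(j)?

Chase j: p(j) = d; q(d) = a; r(a) = j. Hence (pqr)(j) = j.

j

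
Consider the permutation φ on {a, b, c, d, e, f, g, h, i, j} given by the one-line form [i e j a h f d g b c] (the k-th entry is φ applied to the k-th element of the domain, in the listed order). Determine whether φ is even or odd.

In disjoint-cycle form the cycle lengths are 7, 2, 1.
A cycle of length ℓ contributes ℓ−1 transpositions, so φ is a product of 6 + 1 = 7 transpositions — odd.

odd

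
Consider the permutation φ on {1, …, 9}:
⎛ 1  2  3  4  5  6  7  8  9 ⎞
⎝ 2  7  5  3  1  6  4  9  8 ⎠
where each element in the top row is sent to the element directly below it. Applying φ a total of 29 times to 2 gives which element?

1

Tracing 2 → 7 → … returns to 2 after 6 steps, so 2 lies in a 6-cycle (1, 2, 7, 4, 3, 5).
Powers repeat with period 6 on this cycle, and 29 mod 6 = 5, so φ^29(2) = φ^5(2).
Advancing 5 steps from 2: 2 → 7 → 4 → 3 → 5 → 1.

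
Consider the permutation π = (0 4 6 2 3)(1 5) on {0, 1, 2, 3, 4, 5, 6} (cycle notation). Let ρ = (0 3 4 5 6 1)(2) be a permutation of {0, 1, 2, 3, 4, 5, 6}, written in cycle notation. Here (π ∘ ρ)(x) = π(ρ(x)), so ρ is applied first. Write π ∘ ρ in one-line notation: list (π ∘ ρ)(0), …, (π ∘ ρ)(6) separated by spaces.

0 4 3 6 1 2 5

(π ∘ ρ)(x) = π(ρ(x)). Computing each image: π(ρ(0)) = π(3) = 0, π(ρ(1)) = π(0) = 4, π(ρ(2)) = π(2) = 3, π(ρ(3)) = π(4) = 6, π(ρ(4)) = π(5) = 1, π(ρ(5)) = π(6) = 2, π(ρ(6)) = π(1) = 5.
Hence π ∘ ρ = [0 4 3 6 1 2 5].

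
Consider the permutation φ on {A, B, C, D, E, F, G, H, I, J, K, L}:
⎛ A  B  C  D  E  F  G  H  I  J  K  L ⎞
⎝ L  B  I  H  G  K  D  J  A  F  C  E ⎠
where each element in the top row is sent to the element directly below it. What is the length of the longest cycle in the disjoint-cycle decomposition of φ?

Decomposing into disjoint cycles gives (A L E G D H J F K C I); the longest has length 11.

11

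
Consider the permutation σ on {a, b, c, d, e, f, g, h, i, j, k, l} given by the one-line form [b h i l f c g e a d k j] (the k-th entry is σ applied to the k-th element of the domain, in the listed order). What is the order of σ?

The disjoint-cycle form of σ has cycle lengths 7, 3, 1, 1.
The order is lcm(7, 3) = 21.

21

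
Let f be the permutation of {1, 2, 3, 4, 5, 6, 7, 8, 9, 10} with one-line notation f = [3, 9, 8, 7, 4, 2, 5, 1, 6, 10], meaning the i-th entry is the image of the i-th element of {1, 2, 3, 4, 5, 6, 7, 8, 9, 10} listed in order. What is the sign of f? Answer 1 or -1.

In disjoint-cycle form the cycle lengths are 3, 3, 3, 1.
A cycle is odd iff its length is even; f has 0 even-length cycles, so sgn(f) = (−1)^0 and f is even.

1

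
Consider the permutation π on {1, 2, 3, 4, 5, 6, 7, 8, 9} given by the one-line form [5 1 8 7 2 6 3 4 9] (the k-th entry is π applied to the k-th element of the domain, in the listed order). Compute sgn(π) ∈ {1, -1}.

-1

In disjoint-cycle form the cycle lengths are 4, 3, 1, 1.
A cycle of length ℓ contributes ℓ−1 transpositions, so π is a product of 3 + 2 = 5 transpositions — odd.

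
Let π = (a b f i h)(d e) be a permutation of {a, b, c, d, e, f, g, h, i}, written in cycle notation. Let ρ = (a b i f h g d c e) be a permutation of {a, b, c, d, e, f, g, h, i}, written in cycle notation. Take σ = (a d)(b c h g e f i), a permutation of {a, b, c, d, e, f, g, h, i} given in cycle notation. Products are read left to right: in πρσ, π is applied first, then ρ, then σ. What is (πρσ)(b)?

Chase b: π(b) = f; ρ(f) = h; σ(h) = g. Hence (πρσ)(b) = g.

g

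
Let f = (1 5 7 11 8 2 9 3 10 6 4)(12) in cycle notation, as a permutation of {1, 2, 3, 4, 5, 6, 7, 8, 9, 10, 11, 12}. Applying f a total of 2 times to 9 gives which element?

10

9 lies in the 11-cycle (1 5 7 11 8 2 9 3 10 6 4).
Stepping 2 places around the cycle: 9 → 3 → 10.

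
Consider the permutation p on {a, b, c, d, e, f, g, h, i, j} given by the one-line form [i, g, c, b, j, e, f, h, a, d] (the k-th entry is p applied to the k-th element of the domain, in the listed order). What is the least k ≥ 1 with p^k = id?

6

Writing p as disjoint cycles, the cycle lengths are 6, 2, 1, 1.
The order is lcm(6, 2) = 6.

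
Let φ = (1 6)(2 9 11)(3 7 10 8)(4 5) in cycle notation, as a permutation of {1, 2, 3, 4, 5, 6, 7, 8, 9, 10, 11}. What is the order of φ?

The cycle type of φ is (4, 3, 2, 2).
The order is lcm(4, 3, 2, 2) = 12.

12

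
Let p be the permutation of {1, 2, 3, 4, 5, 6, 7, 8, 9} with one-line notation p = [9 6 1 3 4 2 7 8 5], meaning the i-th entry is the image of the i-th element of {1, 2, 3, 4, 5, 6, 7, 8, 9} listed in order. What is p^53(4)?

9

Tracing 4 → 3 → … returns to 4 after 5 steps, so 4 lies in a 5-cycle (1, 9, 5, 4, 3).
Since the cycle has length 5, p^53 acts on it the same as p^3 (53 mod 5 = 3).
Advancing 3 steps from 4: 4 → 3 → 1 → 9.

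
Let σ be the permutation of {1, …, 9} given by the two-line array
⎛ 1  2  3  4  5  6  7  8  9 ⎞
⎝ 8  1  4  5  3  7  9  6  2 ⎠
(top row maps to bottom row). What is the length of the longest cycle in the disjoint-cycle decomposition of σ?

6

Decomposing into disjoint cycles gives (1 8 6 7 9 2)(3 4 5); the longest has length 6.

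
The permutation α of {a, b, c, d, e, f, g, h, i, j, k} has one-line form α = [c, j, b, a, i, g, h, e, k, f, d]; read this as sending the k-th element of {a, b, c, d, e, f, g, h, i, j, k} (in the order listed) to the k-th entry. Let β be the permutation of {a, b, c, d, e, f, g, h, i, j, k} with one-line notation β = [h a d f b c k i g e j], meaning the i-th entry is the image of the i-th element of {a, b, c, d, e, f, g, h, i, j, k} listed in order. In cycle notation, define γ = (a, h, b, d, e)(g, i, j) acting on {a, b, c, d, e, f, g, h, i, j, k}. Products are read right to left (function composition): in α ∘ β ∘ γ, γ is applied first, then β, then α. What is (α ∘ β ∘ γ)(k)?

f

(α ∘ β ∘ γ)(k) = α(β(γ(k))). γ(k) = k, then β(k) = j, then α(j) = f, so the result is f.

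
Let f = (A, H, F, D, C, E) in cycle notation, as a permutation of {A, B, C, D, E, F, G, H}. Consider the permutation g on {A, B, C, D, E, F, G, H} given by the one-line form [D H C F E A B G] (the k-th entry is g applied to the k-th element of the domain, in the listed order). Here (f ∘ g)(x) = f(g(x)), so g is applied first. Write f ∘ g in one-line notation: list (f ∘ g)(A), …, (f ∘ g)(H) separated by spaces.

(f ∘ g)(x) = f(g(x)). Computing each image: f(g(A)) = f(D) = C, f(g(B)) = f(H) = F, f(g(C)) = f(C) = E, f(g(D)) = f(F) = D, f(g(E)) = f(E) = A, f(g(F)) = f(A) = H, f(g(G)) = f(B) = B, f(g(H)) = f(G) = G.
Hence f ∘ g = [C F E D A H B G].

C F E D A H B G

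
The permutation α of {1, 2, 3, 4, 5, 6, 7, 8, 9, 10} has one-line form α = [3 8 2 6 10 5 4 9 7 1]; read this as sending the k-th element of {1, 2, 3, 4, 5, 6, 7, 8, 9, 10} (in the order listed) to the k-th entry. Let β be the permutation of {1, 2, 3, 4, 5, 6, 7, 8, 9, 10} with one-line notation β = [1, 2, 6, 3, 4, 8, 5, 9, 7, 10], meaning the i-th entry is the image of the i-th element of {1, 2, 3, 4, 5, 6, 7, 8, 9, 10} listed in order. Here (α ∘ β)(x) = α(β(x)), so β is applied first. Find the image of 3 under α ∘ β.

β(3) = 6, then α(6) = 5; composing gives (α ∘ β)(3) = 5.

5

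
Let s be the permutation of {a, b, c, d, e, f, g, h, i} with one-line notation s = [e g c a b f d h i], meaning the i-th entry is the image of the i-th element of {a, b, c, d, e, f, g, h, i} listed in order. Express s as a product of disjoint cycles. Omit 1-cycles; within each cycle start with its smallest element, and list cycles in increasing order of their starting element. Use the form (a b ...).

(a e b g d)

From a: a → e → b → g → d → a, closing the cycle (a e b g d).
Continuing from each remaining unvisited element yields (a e b g d).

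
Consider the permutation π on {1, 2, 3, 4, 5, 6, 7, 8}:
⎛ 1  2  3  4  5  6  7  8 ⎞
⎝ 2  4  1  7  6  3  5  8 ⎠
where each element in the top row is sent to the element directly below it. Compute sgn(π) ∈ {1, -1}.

1

In disjoint-cycle form the cycle lengths are 7, 1.
A cycle is odd iff its length is even; π has 0 even-length cycles, so sgn(π) = (−1)^0 and π is even.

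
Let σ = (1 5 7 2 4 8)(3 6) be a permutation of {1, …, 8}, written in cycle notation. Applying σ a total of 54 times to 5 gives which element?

5 lies in the 6-cycle (1 5 7 2 4 8).
Powers repeat with period 6 on this cycle, and 54 mod 6 = 0, so σ^54(5) = σ^0(5).
So σ^54(5) = 5.

5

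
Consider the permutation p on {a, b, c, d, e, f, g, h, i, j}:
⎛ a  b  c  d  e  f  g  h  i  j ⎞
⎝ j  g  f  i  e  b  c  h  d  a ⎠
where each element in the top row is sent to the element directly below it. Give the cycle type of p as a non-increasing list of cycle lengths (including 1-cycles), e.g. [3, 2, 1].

[4, 2, 2, 1, 1]

The disjoint cycles are (a, j)(b, g, c, f)(d, i)(e)(h), with lengths 4, 2, 2, 1, 1 in non-increasing order.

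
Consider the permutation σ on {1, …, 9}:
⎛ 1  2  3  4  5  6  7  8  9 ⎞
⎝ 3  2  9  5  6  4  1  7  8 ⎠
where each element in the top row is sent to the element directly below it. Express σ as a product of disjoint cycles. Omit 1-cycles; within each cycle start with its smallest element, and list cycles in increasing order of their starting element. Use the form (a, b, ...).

(1, 3, 9, 8, 7)(4, 5, 6)

Iterating σ from 1 gives 1 → 3 → 9 → 8 → 7 → 1; that is the 5-cycle (1, 3, 9, 8, 7).
Continuing from each remaining unvisited element yields (1, 3, 9, 8, 7)(4, 5, 6).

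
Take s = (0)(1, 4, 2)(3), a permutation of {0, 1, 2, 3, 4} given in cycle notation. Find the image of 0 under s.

The 1-cycle (0) fixes 0, so s(0) = 0.

0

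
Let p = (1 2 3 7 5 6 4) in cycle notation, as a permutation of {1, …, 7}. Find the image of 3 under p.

7

In the cycle (1 2 3 7 5 6 4), 3 is followed by 7, so p(3) = 7.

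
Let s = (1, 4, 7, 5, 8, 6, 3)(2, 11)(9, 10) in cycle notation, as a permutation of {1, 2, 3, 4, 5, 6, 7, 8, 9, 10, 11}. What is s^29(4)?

4 lies in the 7-cycle (1, 4, 7, 5, 8, 6, 3).
On a 7-cycle, s^7 is the identity, so s^29 = s^1 there (29 ≡ 1 mod 7).
Stepping 1 place around the cycle: 4 → 7.

7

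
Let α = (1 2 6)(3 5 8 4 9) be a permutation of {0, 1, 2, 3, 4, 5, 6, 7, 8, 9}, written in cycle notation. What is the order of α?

The cycle type of α is (5, 3, 1, 1).
The order of α is the least common multiple of its cycle lengths: lcm(5, 3) = 15.

15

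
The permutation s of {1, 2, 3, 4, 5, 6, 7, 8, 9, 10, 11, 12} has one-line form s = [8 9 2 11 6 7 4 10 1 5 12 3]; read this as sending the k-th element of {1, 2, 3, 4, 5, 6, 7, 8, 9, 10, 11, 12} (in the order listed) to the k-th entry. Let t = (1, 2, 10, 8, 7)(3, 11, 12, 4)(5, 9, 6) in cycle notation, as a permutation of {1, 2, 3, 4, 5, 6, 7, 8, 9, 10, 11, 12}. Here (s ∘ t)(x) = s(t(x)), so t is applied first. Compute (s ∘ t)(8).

4

(s ∘ t)(8) = s(t(8)). t(8) = 7, then s(7) = 4. So (s ∘ t)(8) = 4.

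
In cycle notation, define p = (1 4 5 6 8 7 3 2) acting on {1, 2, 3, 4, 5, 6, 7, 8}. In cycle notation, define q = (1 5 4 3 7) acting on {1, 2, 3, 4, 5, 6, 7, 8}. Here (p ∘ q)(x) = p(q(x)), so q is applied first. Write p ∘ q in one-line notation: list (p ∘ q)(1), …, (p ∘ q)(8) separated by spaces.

(p ∘ q)(x) = p(q(x)). Computing each image: p(q(1)) = p(5) = 6, p(q(2)) = p(2) = 1, p(q(3)) = p(7) = 3, p(q(4)) = p(3) = 2, p(q(5)) = p(4) = 5, p(q(6)) = p(6) = 8, p(q(7)) = p(1) = 4, p(q(8)) = p(8) = 7.
Hence p ∘ q = [6 1 3 2 5 8 4 7].

6 1 3 2 5 8 4 7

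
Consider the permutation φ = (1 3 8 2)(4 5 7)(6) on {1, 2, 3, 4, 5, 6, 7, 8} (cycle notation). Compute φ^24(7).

7

7 lies in the 3-cycle (4 5 7).
On a 3-cycle, φ^3 is the identity, so φ^24 = φ^0 there (24 ≡ 0 mod 3).
So φ^24(7) = 7.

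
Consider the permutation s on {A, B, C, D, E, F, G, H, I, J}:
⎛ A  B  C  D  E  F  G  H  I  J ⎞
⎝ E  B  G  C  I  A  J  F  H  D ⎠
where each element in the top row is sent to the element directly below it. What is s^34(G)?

D

Tracing G → J → … returns to G after 4 steps, so G lies in a 4-cycle (C, G, J, D).
On a 4-cycle, s^4 is the identity, so s^34 = s^2 there (34 ≡ 2 mod 4).
Stepping 2 places around the cycle: G → J → D.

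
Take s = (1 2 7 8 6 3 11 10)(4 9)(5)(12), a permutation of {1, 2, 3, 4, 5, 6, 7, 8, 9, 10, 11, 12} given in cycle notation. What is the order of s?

The disjoint cycles have lengths 8, 2, 1, 1.
The order of s is the least common multiple of its cycle lengths: lcm(8, 2) = 8.

8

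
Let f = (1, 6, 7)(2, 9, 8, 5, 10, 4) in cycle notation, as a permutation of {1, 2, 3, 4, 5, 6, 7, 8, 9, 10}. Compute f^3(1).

1

1 lies in the 3-cycle (1, 6, 7).
Powers repeat with period 3 on this cycle, and 3 mod 3 = 0, so f^3(1) = f^0(1).
So f^3(1) = 1.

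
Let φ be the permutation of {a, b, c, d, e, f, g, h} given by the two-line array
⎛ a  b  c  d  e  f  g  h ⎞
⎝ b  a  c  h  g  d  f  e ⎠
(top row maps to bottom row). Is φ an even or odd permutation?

In disjoint-cycle form the cycle lengths are 5, 2, 1.
A cycle is odd iff its length is even; φ has 1 even-length cycle, so sgn(φ) = (−1)^1 and φ is odd.

odd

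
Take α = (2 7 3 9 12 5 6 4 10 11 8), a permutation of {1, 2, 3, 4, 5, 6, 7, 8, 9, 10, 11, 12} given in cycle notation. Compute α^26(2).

12

2 lies in the 11-cycle (2 7 3 9 12 5 6 4 10 11 8).
On an 11-cycle, α^11 is the identity, so α^26 = α^4 there (26 ≡ 4 mod 11).
Advancing 4 steps from 2: 2 → 7 → 3 → 9 → 12.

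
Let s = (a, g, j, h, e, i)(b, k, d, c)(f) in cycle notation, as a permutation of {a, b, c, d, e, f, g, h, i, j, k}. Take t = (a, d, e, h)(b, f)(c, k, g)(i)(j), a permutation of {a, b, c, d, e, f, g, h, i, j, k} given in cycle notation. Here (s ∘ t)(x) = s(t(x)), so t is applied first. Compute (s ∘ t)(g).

b

t(g) = c, then s(c) = b; composing gives (s ∘ t)(g) = b.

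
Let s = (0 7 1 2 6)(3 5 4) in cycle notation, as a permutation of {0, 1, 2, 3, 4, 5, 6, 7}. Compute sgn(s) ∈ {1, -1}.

1

The cycle lengths are 5, 3.
A cycle is odd iff its length is even; s has 0 even-length cycles, so sgn(s) = (−1)^0 and s is even.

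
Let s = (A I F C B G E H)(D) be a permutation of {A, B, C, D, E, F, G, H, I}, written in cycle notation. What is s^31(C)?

C lies in the 8-cycle (A I F C B G E H).
Since the cycle has length 8, s^31 acts on it the same as s^7 (31 mod 8 = 7).
Advancing 7 steps from C: C → B → G → E → H → A → I → F.

F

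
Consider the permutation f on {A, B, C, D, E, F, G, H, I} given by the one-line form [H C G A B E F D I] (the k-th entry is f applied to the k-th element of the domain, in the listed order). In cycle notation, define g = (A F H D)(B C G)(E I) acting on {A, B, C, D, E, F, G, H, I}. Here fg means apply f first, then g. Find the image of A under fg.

First apply f: f(A) = H, then g(H) = D. Thus (fg)(A) = D.

D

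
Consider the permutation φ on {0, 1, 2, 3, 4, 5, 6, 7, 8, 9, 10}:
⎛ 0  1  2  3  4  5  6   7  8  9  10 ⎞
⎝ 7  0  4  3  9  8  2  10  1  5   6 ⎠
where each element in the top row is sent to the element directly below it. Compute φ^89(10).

7

Tracing 10 → 6 → … returns to 10 after 10 steps, so 10 lies in a 10-cycle (0, 7, 10, 6, 2, 4, 9, 5, 8, 1).
On a 10-cycle, φ^10 is the identity, so φ^89 = φ^9 there (89 ≡ 9 mod 10).
Advancing 9 steps from 10: 10 → 6 → 2 → 4 → 9 → 5 → 8 → 1 → 0 → 7.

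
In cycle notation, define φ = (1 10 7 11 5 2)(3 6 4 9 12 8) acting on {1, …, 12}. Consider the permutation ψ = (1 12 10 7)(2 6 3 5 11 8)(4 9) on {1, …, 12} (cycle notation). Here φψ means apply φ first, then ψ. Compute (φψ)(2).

φ(2) = 1, then ψ(1) = 12; composing gives (φψ)(2) = 12.

12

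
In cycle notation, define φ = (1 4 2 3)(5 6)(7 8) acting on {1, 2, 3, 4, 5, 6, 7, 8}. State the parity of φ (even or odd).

The cycle lengths are 4, 2, 2.
A cycle is odd iff its length is even; φ has 3 even-length cycles, so sgn(φ) = (−1)^3 and φ is odd.

odd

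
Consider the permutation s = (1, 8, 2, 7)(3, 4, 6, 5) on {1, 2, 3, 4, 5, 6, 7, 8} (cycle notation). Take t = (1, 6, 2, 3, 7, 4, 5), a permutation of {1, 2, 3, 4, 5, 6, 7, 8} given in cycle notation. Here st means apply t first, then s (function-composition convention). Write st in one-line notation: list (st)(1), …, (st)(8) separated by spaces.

5 4 1 3 8 7 6 2

Chase each element through t then s: 1 → 6 → 5; 2 → 3 → 4; 3 → 7 → 1; 4 → 5 → 3; 5 → 1 → 8; 6 → 2 → 7; 7 → 4 → 6; 8 → 8 → 2.
Collecting the images, st = [5 4 1 3 8 7 6 2].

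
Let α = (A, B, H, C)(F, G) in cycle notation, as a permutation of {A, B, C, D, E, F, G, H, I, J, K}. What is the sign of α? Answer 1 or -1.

1

The cycle lengths are 4, 2, 1, 1, 1, 1, 1.
A cycle is odd iff its length is even; α has 2 even-length cycles, so sgn(α) = (−1)^2 and α is even.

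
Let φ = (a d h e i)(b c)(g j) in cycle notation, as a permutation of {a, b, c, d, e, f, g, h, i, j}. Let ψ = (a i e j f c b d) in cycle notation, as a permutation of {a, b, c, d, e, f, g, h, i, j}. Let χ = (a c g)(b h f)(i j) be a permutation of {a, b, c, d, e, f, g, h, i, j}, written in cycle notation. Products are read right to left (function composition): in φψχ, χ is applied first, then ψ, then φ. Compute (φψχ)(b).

Apply the permutations in order: χ(b) = h, then ψ(h) = h, then φ(h) = e. So (φψχ)(b) = e.

e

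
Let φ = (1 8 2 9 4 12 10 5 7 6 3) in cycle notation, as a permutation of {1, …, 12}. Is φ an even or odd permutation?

The cycle lengths are 11, 1.
A cycle is odd iff its length is even; φ has 0 even-length cycles, so sgn(φ) = (−1)^0 and φ is even.

even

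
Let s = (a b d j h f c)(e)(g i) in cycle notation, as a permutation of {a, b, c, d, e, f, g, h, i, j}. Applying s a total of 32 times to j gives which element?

j lies in the 7-cycle (a b d j h f c).
Since the cycle has length 7, s^32 acts on it the same as s^4 (32 mod 7 = 4).
Advancing 4 steps from j: j → h → f → c → a.

a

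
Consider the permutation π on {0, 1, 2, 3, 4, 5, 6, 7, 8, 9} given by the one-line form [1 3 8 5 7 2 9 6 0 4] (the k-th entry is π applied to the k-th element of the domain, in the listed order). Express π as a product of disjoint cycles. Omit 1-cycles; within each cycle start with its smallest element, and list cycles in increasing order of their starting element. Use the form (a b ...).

(0 1 3 5 2 8)(4 7 6 9)

From 0: 0 → 1 → 3 → 5 → 2 → 8 → 0, closing the cycle (0 1 3 5 2 8).
Repeating from the next unused element and collecting all non-trivial cycles gives (0 1 3 5 2 8)(4 7 6 9).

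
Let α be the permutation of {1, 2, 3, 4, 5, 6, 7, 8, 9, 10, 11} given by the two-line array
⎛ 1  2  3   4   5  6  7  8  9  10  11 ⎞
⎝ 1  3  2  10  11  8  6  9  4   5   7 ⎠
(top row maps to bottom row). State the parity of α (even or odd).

In disjoint-cycle form the cycle lengths are 8, 2, 1.
A cycle is odd iff its length is even; α has 2 even-length cycles, so sgn(α) = (−1)^2 and α is even.

even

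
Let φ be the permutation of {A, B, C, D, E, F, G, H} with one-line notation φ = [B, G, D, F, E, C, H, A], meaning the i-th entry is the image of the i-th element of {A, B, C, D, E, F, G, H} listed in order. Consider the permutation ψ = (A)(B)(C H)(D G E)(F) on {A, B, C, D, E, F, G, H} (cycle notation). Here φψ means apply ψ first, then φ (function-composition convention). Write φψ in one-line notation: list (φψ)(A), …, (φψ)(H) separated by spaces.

B G A H F C E D

Chase each element through ψ then φ: A → A → B; B → B → G; C → H → A; D → G → H; E → D → F; F → F → C; G → E → E; H → C → D.
So φψ in one-line form is B G A H F C E D.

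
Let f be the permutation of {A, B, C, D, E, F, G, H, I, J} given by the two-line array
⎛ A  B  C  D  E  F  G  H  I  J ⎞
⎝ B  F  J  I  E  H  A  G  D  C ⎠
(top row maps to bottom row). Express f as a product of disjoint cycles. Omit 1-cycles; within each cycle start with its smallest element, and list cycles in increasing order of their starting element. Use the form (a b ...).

(A B F H G)(C J)(D I)

Iterating f from A gives A → B → F → H → G → A; that is the 5-cycle (A B F H G).
Repeating from the next unused element and collecting all non-trivial cycles gives (A B F H G)(C J)(D I).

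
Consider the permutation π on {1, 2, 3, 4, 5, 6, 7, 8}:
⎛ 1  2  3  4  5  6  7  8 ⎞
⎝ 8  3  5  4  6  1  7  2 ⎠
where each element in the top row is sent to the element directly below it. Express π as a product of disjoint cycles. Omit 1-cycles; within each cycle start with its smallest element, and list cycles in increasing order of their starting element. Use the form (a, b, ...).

(1, 8, 2, 3, 5, 6)

Iterating π from 1 gives 1 → 8 → 2 → 3 → 5 → 6 → 1; that is the 6-cycle (1, 8, 2, 3, 5, 6).
Continuing from each remaining unvisited element yields (1, 8, 2, 3, 5, 6).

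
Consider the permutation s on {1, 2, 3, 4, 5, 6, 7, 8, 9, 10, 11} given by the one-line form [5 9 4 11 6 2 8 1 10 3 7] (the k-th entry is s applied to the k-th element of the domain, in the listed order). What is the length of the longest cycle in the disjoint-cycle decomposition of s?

Decomposing into disjoint cycles gives (1, 5, 6, 2, 9, 10, 3, 4, 11, 7, 8); the longest has length 11.

11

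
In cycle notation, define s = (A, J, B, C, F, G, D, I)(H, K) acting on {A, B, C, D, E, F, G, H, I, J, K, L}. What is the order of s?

8

The disjoint cycles have lengths 8, 2, 1, 1.
The order is lcm(8, 2) = 8.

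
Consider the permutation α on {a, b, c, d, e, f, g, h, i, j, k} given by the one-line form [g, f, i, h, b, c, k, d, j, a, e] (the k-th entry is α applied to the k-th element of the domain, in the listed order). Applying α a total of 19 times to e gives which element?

Tracing e → b → … returns to e after 9 steps, so e lies in a 9-cycle (a g k e b f c i j).
Powers repeat with period 9 on this cycle, and 19 mod 9 = 1, so α^19(e) = α^1(e).
Stepping 1 place around the cycle: e → b.

b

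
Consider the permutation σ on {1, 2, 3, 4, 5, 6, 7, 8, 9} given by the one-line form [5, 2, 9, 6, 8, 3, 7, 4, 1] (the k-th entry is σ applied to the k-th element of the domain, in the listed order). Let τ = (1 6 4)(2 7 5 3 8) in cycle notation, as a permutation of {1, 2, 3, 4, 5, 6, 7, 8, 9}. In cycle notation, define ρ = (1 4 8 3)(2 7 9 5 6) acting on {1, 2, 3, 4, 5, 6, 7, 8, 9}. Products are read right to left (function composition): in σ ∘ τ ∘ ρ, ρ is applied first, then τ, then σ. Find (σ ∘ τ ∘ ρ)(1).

Apply the permutations in order: ρ(1) = 4, then τ(4) = 1, then σ(1) = 5. So (σ ∘ τ ∘ ρ)(1) = 5.

5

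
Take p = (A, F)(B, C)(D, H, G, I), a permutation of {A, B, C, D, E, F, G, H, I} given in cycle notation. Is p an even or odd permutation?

odd

The cycle lengths are 4, 2, 2, 1.
A cycle is odd iff its length is even; p has 3 even-length cycles, so sgn(p) = (−1)^3 and p is odd.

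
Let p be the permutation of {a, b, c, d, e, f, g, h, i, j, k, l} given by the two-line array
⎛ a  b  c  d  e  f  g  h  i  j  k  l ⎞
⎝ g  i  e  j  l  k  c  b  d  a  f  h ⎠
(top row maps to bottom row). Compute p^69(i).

Tracing i → d → … returns to i after 10 steps, so i lies in a 10-cycle (a, g, c, e, l, h, b, i, d, j).
Since the cycle has length 10, p^69 acts on it the same as p^9 (69 mod 10 = 9).
Advancing 9 steps from i: i → d → j → a → g → c → e → l → h → b.

b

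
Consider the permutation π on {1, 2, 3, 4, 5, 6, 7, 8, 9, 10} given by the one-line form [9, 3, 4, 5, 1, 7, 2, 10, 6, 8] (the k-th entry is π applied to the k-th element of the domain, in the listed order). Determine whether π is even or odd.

even

In disjoint-cycle form the cycle lengths are 8, 2.
A cycle of length ℓ contributes ℓ−1 transpositions, so π is a product of 7 + 1 = 8 transpositions — even.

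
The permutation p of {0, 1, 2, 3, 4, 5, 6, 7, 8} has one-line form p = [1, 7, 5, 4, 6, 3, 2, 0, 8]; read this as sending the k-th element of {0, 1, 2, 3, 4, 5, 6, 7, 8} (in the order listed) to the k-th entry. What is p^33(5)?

6

Tracing 5 → 3 → … returns to 5 after 5 steps, so 5 lies in a 5-cycle (2, 5, 3, 4, 6).
Powers repeat with period 5 on this cycle, and 33 mod 5 = 3, so p^33(5) = p^3(5).
Stepping 3 places around the cycle: 5 → 3 → 4 → 6.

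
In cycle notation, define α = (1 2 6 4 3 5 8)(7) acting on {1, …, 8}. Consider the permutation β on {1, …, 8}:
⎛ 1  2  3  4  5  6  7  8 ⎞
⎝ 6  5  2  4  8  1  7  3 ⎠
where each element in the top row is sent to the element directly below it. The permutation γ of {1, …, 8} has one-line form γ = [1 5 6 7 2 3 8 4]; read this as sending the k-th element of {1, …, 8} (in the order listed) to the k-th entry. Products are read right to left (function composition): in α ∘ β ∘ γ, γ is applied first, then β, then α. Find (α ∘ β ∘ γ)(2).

(α ∘ β ∘ γ)(2) = α(β(γ(2))). γ(2) = 5, then β(5) = 8, then α(8) = 1, so the result is 1.

1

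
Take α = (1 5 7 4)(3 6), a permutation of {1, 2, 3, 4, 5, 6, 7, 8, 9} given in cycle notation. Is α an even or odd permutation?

The cycle lengths are 4, 2, 1, 1, 1.
A cycle of length ℓ contributes ℓ−1 transpositions, so α is a product of 3 + 1 = 4 transpositions — even.

even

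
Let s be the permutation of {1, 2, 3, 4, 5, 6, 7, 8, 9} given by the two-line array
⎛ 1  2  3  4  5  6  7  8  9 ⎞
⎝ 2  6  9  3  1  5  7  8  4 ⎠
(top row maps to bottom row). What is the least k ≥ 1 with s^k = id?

The disjoint-cycle form of s has cycle lengths 4, 3, 1, 1.
Since disjoint cycles commute, ord(s) = lcm(4, 3) = 12.

12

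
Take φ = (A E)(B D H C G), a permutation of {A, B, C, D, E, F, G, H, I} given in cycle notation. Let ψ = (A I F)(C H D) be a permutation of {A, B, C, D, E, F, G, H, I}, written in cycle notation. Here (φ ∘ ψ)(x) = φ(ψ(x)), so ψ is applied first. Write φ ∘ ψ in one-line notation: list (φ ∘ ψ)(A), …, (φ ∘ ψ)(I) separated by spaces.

(φ ∘ ψ)(x) = φ(ψ(x)). Computing each image: φ(ψ(A)) = φ(I) = I, φ(ψ(B)) = φ(B) = D, φ(ψ(C)) = φ(H) = C, φ(ψ(D)) = φ(C) = G, φ(ψ(E)) = φ(E) = A, φ(ψ(F)) = φ(A) = E, φ(ψ(G)) = φ(G) = B, φ(ψ(H)) = φ(D) = H, φ(ψ(I)) = φ(F) = F.
Hence φ ∘ ψ = [I D C G A E B H F].

I D C G A E B H F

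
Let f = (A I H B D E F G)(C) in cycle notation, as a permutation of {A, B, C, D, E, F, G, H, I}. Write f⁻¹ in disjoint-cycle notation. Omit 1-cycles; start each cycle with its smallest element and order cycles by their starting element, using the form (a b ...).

The inverse reverses each cycle.
After reversing and putting each cycle's least element first, f⁻¹ = (A G F E D B H I).

(A G F E D B H I)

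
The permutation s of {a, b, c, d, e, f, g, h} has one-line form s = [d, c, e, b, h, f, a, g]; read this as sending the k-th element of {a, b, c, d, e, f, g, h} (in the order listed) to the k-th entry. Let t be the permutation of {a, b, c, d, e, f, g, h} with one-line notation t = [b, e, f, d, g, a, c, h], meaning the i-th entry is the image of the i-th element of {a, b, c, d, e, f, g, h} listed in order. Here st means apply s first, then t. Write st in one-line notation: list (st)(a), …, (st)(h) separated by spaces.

(st)(x) = t(s(x)). Computing each image: t(s(a)) = t(d) = d, t(s(b)) = t(c) = f, t(s(c)) = t(e) = g, t(s(d)) = t(b) = e, t(s(e)) = t(h) = h, t(s(f)) = t(f) = a, t(s(g)) = t(a) = b, t(s(h)) = t(g) = c.
Hence st = [d f g e h a b c].

d f g e h a b c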